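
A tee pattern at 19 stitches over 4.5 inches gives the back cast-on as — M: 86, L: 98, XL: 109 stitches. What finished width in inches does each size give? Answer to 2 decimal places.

M 20.37 inches; L 23.21 inches; XL 25.82 inches.

19/4.5 = 4.222 sts per in.
M: 86 / 4.222 = 20.368 → 20.37 in.
L: 98 / 4.222 = 23.211 → 23.21 in.
XL: 109 / 4.222 = 25.816 → 25.82 in.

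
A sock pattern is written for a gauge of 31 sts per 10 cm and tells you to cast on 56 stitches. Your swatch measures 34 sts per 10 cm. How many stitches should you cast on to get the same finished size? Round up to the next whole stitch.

Scale factor = 34 / 31 = 1.097.
56 × 34 / 31 = 61.42 sts.
→ 62 sts.

Cast on 62 stitches.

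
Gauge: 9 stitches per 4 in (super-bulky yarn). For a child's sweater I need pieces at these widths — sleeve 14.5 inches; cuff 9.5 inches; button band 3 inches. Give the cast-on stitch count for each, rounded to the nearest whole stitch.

sleeve 33; cuff 21; button band 7.

Rate = 9/4 = 2.25 sts per in.
sleeve: 14.5 × 2.25 = 32.62 → 33.
cuff: 9.5 × 2.25 = 21.38 → 21.
button band: 3 × 2.25 = 6.75 → 7.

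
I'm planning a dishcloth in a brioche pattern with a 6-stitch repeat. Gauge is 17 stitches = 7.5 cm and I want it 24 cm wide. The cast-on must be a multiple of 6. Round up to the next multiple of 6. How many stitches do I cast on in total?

CO 60 sts.

17 / 7.5 = 2.267 sts per cm.
24 × 2.267 = 54.40 sts.
Next multiple of 6: 60.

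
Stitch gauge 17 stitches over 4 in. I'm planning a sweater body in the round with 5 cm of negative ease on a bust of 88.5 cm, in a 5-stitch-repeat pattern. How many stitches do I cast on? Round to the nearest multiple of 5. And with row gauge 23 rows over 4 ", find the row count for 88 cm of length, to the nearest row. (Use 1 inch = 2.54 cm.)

Finished = 88.5 − 5 = 83.5 cm.
83.5 cm × 1/2.54 = 32.87 inches.
17/4 = 4.25 sts per in; 32.87 × 4.25 = 139.71 sts.
Nearest multiple of 5 → 140.
88 cm = 34.65 inches; × 5.75 = 199.21 → 199 rows.

Cast on 140 stitches; work 199 rows.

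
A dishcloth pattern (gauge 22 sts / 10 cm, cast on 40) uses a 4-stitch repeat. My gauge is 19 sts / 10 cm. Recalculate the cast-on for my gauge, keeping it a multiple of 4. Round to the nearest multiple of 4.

40 × 19 / 22 = 34.55.
Nearest multiple of 4: 36.

36 stitches.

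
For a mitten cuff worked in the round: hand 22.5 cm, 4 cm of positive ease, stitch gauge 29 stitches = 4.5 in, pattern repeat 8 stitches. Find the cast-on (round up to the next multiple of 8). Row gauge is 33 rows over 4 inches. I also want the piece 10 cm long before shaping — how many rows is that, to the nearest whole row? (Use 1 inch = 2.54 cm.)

Cast on 72 stitches; work 32 rows.

Finished = 22.5 + 4 = 26.5 cm.
26.5 cm × 1/2.54 = 10.43 inches.
29/4.5 = 6.444 sts per in; 10.43 × 6.444 = 67.24 sts.
Next multiple of 8 → 72.
10 cm = 3.94 inches; × 8.25 = 32.48 → 32 rows.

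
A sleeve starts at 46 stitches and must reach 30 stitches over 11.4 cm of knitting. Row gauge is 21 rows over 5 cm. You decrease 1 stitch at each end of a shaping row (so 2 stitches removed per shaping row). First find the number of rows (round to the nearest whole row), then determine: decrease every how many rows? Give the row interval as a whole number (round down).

Decrease every 6th row.

Rows = 11.4 × 4.2 = 47.9 → 48 rows.
Stitches to remove: 16 → 8 shaping rows (at 2 st each).
48 / 8 = 6.00 → every 6 rows.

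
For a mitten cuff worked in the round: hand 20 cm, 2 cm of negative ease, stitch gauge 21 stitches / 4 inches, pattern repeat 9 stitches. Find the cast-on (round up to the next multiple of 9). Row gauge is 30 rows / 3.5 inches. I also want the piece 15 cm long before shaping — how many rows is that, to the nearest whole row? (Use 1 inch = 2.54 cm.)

Finished = 20 − 2 = 18 cm.
18 cm × 1/2.54 = 7.09 inches.
21/4 = 5.25 sts per in; 7.09 × 5.25 = 37.20 sts.
Next multiple of 9 → 45.
15 cm = 5.91 inches; × 8.571 = 50.62 → 51 rows.

Cast on 45 stitches; work 51 rows.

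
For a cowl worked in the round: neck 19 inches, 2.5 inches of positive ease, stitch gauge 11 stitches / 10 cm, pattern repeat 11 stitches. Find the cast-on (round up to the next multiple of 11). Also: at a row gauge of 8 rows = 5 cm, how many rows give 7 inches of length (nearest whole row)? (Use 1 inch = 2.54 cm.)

Cast on 66 stitches; work 28 rows.

Finished = 19 + 2.5 = 21.5 inches.
21.5 inches × 2.54 = 54.61 cm.
11/10 = 1.1 sts per cm; 54.61 × 1.1 = 60.07 sts.
Next multiple of 11 → 66.
7 inches = 17.78 cm; × 1.6 = 28.45 → 28 rows.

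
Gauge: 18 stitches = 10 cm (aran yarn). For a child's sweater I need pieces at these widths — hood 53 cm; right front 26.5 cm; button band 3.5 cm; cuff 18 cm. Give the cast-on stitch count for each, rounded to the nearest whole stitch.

hood 95; right front 48; button band 6; cuff 32.

Rate = 18/10 = 1.8 sts per cm.
hood: 53 × 1.8 = 95.40 → 95.
right front: 26.5 × 1.8 = 47.70 → 48.
button band: 3.5 × 1.8 = 6.30 → 6.
cuff: 18 × 1.8 = 32.40 → 32.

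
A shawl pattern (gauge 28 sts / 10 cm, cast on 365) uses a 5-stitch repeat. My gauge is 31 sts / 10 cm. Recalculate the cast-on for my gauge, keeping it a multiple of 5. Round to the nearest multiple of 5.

405 stitches.

365 × 31 / 28 = 404.11.
Nearest multiple of 5: 405.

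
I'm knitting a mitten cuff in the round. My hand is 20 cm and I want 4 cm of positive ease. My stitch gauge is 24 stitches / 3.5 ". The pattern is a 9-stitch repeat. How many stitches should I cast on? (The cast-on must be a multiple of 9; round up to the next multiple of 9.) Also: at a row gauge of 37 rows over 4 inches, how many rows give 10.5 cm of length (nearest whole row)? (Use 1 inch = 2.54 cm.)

Cast on 72 stitches; work 38 rows.

Finished = 20 + 4 = 24 cm.
24 cm × 1/2.54 = 9.45 inches.
24/3.5 = 6.857 sts per in; 9.45 × 6.857 = 64.79 sts.
Next multiple of 9 → 72.
10.5 cm = 4.13 inches; × 9.25 = 38.24 → 38 rows.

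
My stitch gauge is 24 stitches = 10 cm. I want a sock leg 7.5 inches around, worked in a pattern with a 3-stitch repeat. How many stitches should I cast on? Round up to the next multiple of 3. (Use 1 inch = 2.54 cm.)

CO 48 sts.

7.5 in = 7.5 × 2.54 = 19.05 cm.
24 / 10 = 2.4 sts/cm.
19.05 × 2.4 = 45.72 sts.
→ 48.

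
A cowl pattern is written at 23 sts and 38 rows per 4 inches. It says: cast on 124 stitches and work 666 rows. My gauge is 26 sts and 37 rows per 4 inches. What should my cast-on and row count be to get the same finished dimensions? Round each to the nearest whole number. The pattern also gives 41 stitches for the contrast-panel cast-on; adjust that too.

Cast on 140 stitches; work 648 rows; contrast-panel cast-on 46 stitches.

Stitches: 124 × 26/23 = 140.17 → 140.
Rows: 666 × 37/38 = 648.47 → 648.
contrast-panel cast-on: 41 × 26/23 = 46.35 → 46.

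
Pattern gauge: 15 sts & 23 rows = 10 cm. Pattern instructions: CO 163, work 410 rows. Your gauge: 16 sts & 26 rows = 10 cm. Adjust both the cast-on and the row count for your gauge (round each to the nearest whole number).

Stitches: 163 × 16/15 = 173.87 → 174.
Rows: 410 × 26/23 = 463.48 → 463.

Cast on 174 stitches; work 463 rows.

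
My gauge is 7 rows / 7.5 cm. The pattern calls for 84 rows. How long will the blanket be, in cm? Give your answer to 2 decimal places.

7 rows / 7.5 cm = 0.933 rows per cm.
84 / 0.933 = 90.000 cm.

90.00 cm.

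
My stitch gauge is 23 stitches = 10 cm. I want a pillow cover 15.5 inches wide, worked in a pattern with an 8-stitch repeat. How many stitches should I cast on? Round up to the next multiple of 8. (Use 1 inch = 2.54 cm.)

15.5 in = 15.5 × 2.54 = 39.37 cm.
23 / 10 = 2.3 sts/cm.
39.37 × 2.3 = 90.55 sts.
→ 96.

CO 96 sts.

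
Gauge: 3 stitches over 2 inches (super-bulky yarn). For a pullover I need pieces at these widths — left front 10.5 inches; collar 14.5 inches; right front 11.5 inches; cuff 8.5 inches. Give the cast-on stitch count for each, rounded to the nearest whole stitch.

Rate = 3/2 = 1.5 sts per in.
left front: 10.5 × 1.5 = 15.75 → 16.
collar: 14.5 × 1.5 = 21.75 → 22.
right front: 11.5 × 1.5 = 17.25 → 17.
cuff: 8.5 × 1.5 = 12.75 → 13.

left front 16; collar 22; right front 17; cuff 13.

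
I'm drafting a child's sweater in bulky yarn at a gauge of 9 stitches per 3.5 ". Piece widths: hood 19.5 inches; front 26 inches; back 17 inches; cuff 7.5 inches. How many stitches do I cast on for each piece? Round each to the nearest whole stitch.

Rate = 9/3.5 = 2.571 sts per in.
hood: 19.5 × 2.571 = 50.14 → 50.
front: 26 × 2.571 = 66.86 → 67.
back: 17 × 2.571 = 43.71 → 44.
cuff: 7.5 × 2.571 = 19.29 → 19.

hood 50; front 67; back 44; cuff 19.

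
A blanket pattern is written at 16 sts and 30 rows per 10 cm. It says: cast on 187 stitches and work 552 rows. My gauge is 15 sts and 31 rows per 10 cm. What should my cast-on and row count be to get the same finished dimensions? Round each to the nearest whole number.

Cast on 175 stitches; work 570 rows.

Stitches: 187 × 15/16 = 175.31 → 175.
Rows: 552 × 31/30 = 570.40 → 570.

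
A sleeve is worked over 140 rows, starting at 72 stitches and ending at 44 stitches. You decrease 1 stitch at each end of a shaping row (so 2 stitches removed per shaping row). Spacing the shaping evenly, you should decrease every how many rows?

Decrease every 10th row.

Stitches to remove: |44 − 72| = 28.
Shaping rows needed: 28 / 2 = 14.
140 rows / 14 = every 10 rows.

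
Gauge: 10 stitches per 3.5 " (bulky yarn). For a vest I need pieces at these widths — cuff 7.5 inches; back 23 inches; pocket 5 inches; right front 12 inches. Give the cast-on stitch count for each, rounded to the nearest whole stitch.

cuff 21; back 66; pocket 14; right front 34.

Rate = 10/3.5 = 2.857 sts per in.
cuff: 7.5 × 2.857 = 21.43 → 21.
back: 23 × 2.857 = 65.71 → 66.
pocket: 5 × 2.857 = 14.29 → 14.
right front: 12 × 2.857 = 34.29 → 34.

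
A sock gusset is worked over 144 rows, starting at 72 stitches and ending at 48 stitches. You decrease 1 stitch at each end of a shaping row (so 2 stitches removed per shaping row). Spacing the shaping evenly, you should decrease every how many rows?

Stitches to remove: |48 − 72| = 24.
Shaping rows needed: 24 / 2 = 12.
144 rows / 12 = every 12 rows.

Decrease every 12th row.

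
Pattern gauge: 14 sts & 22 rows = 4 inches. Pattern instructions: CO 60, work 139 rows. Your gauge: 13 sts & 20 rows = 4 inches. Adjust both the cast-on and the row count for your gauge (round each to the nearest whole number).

Stitches: 60 × 13/14 = 55.71 → 56.
Rows: 139 × 20/22 = 126.36 → 126.

Cast on 56 stitches; work 126 rows.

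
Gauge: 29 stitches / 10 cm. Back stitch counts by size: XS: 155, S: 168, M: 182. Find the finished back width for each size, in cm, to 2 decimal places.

29/10 = 2.9 sts per cm.
XS: 155 / 2.9 = 53.448 → 53.45 cm.
S: 168 / 2.9 = 57.931 → 57.93 cm.
M: 182 / 2.9 = 62.759 → 62.76 cm.

XS 53.45 cm; S 57.93 cm; M 62.76 cm.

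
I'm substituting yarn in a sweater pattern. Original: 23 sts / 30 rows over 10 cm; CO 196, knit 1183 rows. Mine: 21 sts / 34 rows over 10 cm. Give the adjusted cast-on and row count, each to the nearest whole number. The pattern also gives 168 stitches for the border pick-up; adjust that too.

Stitches: 196 × 21/23 = 178.96 → 179.
Rows: 1183 × 34/30 = 1340.73 → 1341.
border pick-up: 168 × 21/23 = 153.39 → 153.

Cast on 179 stitches; work 1341 rows; border pick-up 153 stitches.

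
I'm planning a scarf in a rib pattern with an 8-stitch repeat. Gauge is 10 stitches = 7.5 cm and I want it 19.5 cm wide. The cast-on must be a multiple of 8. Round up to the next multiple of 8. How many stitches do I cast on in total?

10 / 7.5 = 1.333 sts per cm.
19.5 × 1.333 = 26.00 sts.
Next multiple of 8: 32.

CO 32 sts.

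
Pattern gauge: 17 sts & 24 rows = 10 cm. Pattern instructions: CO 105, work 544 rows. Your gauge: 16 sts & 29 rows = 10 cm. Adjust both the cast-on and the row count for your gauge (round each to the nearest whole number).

Stitches: 105 × 16/17 = 98.82 → 99.
Rows: 544 × 29/24 = 657.33 → 657.

Cast on 99 stitches; work 657 rows.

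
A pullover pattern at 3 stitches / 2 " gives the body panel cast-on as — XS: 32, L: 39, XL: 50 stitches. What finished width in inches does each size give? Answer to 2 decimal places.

XS 21.33 inches; L 26.00 inches; XL 33.33 inches.

3/2 = 1.5 sts per in.
XS: 32 / 1.5 = 21.333 → 21.33 in.
L: 39 / 1.5 = 26.000 → 26.00 in.
XL: 50 / 1.5 = 33.333 → 33.33 in.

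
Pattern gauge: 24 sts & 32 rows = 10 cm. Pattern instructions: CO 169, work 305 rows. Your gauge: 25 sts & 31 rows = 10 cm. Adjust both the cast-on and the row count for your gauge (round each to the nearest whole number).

Cast on 176 stitches; work 295 rows.

Stitches: 169 × 25/24 = 176.04 → 176.
Rows: 305 × 31/32 = 295.47 → 295.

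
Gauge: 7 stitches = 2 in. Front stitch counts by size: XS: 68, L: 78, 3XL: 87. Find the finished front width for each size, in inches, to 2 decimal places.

7/2 = 3.5 sts per in.
XS: 68 / 3.5 = 19.429 → 19.43 in.
L: 78 / 3.5 = 22.286 → 22.29 in.
3XL: 87 / 3.5 = 24.857 → 24.86 in.

XS 19.43 inches; L 22.29 inches; 3XL 24.86 inches.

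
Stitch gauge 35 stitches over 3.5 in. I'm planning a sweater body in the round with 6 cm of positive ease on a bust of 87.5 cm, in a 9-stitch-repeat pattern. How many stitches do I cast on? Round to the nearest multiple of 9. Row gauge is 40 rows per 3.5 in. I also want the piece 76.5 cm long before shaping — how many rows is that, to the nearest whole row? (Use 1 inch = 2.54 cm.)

Finished = 87.5 + 6 = 93.5 cm.
93.5 cm × 1/2.54 = 36.81 inches.
35/3.5 = 10 sts per in; 36.81 × 10 = 368.11 sts.
Nearest multiple of 9 → 369.
76.5 cm = 30.12 inches; × 11.429 = 344.21 → 344 rows.

Cast on 369 stitches; work 344 rows.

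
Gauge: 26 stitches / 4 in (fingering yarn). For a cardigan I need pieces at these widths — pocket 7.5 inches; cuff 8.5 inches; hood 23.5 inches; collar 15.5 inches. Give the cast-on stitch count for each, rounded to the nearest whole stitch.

Rate = 26/4 = 6.5 sts per in.
pocket: 7.5 × 6.5 = 48.75 → 49.
cuff: 8.5 × 6.5 = 55.25 → 55.
hood: 23.5 × 6.5 = 152.75 → 153.
collar: 15.5 × 6.5 = 100.75 → 101.

pocket 49; cuff 55; hood 153; collar 101.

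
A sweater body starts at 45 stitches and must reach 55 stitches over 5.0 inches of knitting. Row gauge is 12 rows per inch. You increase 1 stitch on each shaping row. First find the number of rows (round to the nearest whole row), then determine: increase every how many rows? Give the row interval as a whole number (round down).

Rows = 5.0 × 12 = 60.0 → 60 rows.
Stitches to add: 10 → 10 shaping rows (at 1 st each).
60 / 10 = 6.00 → every 6 rows.

Increase every 6th row.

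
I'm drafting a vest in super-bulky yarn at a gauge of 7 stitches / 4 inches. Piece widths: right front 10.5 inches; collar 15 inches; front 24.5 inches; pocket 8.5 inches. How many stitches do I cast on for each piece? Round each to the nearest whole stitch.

right front 18; collar 26; front 43; pocket 15.

Rate = 7/4 = 1.75 sts per in.
right front: 10.5 × 1.75 = 18.38 → 18.
collar: 15 × 1.75 = 26.25 → 26.
front: 24.5 × 1.75 = 42.88 → 43.
pocket: 8.5 × 1.75 = 14.88 → 15.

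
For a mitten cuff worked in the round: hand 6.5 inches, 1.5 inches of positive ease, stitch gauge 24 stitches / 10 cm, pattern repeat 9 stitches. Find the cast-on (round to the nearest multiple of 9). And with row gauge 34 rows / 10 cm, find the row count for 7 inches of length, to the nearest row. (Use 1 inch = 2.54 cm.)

Cast on 45 stitches; work 60 rows.

Finished = 6.5 + 1.5 = 8 inches.
8 inches × 2.54 = 20.32 cm.
24/10 = 2.4 sts per cm; 20.32 × 2.4 = 48.77 sts.
Nearest multiple of 9 → 45.
7 inches = 17.78 cm; × 3.4 = 60.45 → 60 rows.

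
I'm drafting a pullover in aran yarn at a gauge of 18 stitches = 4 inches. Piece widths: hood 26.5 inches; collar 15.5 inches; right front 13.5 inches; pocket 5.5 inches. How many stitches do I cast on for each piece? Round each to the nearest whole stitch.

hood 119; collar 70; right front 61; pocket 25.

Rate = 18/4 = 4.5 sts per in.
hood: 26.5 × 4.5 = 119.25 → 119.
collar: 15.5 × 4.5 = 69.75 → 70.
right front: 13.5 × 4.5 = 60.75 → 61.
pocket: 5.5 × 4.5 = 24.75 → 25.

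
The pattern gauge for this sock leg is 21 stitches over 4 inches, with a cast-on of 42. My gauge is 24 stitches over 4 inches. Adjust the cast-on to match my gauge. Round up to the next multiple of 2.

Scale factor = 24 / 21 = 1.143.
42 × 24 / 21 = 48.00 sts.

Cast on 48 stitches.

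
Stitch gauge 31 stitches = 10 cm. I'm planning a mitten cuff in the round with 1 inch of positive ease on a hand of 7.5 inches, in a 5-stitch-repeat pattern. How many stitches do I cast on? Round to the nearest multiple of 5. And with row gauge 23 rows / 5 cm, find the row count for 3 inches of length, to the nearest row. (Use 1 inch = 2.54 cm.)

Finished = 7.5 + 1 = 8.5 inches.
8.5 inches × 2.54 = 21.59 cm.
31/10 = 3.1 sts per cm; 21.59 × 3.1 = 66.93 sts.
Nearest multiple of 5 → 65.
3 inches = 7.62 cm; × 4.6 = 35.05 → 35 rows.

Cast on 65 stitches; work 35 rows.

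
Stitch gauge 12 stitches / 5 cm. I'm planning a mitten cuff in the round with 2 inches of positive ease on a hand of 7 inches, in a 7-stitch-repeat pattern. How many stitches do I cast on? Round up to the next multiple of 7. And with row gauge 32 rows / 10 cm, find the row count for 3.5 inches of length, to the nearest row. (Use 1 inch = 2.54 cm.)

Finished = 7 + 2 = 9 inches.
9 inches × 2.54 = 22.86 cm.
12/5 = 2.4 sts per cm; 22.86 × 2.4 = 54.86 sts.
Next multiple of 7 → 56.
3.5 inches = 8.89 cm; × 3.2 = 28.45 → 28 rows.

Cast on 56 stitches; work 28 rows.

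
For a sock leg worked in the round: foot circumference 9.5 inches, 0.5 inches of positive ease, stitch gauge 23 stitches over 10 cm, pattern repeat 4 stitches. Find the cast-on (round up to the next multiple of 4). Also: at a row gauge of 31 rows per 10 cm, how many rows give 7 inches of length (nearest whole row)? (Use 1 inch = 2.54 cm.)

Finished = 9.5 + 0.5 = 10 inches.
10 inches × 2.54 = 25.40 cm.
23/10 = 2.3 sts per cm; 25.40 × 2.3 = 58.42 sts.
Next multiple of 4 → 60.
7 inches = 17.78 cm; × 3.1 = 55.12 → 55 rows.

Cast on 60 stitches; work 55 rows.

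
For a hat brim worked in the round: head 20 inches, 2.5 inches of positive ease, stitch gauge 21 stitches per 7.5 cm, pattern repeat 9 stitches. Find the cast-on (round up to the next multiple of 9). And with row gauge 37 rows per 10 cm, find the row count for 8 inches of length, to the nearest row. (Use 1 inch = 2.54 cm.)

Finished = 20 + 2.5 = 22.5 inches.
22.5 inches × 2.54 = 57.15 cm.
21/7.5 = 2.8 sts per cm; 57.15 × 2.8 = 160.02 sts.
Next multiple of 9 → 162.
8 inches = 20.32 cm; × 3.7 = 75.18 → 75 rows.

Cast on 162 stitches; work 75 rows.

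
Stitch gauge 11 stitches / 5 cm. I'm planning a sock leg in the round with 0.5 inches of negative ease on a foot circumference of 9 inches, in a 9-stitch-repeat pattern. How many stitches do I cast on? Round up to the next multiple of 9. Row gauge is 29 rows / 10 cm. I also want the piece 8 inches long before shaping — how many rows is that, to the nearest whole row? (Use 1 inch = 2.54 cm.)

Cast on 54 stitches; work 59 rows.

Finished = 9 − 0.5 = 8.5 inches.
8.5 inches × 2.54 = 21.59 cm.
11/5 = 2.2 sts per cm; 21.59 × 2.2 = 47.50 sts.
Next multiple of 9 → 54.
8 inches = 20.32 cm; × 2.9 = 58.93 → 59 rows.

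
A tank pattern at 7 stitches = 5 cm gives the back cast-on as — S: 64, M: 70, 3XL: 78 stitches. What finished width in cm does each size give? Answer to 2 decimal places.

S 45.71 cm; M 50.00 cm; 3XL 55.71 cm.

7/5 = 1.4 sts per cm.
S: 64 / 1.4 = 45.714 → 45.71 cm.
M: 70 / 1.4 = 50.000 → 50.00 cm.
3XL: 78 / 1.4 = 55.714 → 55.71 cm.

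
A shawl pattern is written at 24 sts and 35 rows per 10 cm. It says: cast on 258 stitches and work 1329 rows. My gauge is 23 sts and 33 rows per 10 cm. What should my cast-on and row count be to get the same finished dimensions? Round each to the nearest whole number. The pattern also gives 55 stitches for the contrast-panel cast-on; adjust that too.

Cast on 247 stitches; work 1253 rows; contrast-panel cast-on 53 stitches.

Stitches: 258 × 23/24 = 247.25 → 247.
Rows: 1329 × 33/35 = 1253.06 → 1253.
contrast-panel cast-on: 55 × 23/24 = 52.71 → 53.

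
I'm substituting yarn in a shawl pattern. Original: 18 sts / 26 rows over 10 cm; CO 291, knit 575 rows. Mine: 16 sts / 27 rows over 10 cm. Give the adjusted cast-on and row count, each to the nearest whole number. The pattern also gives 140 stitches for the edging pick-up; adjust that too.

Stitches: 291 × 16/18 = 258.67 → 259.
Rows: 575 × 27/26 = 597.12 → 597.
edging pick-up: 140 × 16/18 = 124.44 → 124.

Cast on 259 stitches; work 597 rows; edging pick-up 124 stitches.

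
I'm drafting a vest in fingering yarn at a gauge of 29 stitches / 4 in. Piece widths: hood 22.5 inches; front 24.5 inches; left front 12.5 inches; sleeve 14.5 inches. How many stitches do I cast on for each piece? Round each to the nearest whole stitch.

Rate = 29/4 = 7.25 sts per in.
hood: 22.5 × 7.25 = 163.12 → 163.
front: 24.5 × 7.25 = 177.62 → 178.
left front: 12.5 × 7.25 = 90.62 → 91.
sleeve: 14.5 × 7.25 = 105.12 → 105.

hood 163; front 178; left front 91; sleeve 105.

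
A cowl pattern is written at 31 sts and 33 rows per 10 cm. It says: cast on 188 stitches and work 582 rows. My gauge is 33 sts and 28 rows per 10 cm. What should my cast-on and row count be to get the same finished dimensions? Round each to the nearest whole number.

Stitches: 188 × 33/31 = 200.13 → 200.
Rows: 582 × 28/33 = 493.82 → 494.

Cast on 200 stitches; work 494 rows.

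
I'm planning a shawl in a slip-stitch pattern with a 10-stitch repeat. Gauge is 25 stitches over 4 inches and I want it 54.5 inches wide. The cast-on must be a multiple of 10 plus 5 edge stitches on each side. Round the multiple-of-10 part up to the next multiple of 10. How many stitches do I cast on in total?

CO 350 sts.

25 / 4 = 6.25 sts per inch.
54.5 × 6.25 = 340.62 sts.
Less 10 edge sts → 330.62 for the repeat.
Next multiple of 10: 340.
Add back 10 edge sts → 350.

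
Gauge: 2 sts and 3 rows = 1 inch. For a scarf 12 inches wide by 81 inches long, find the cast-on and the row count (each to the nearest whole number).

Stitch gauge = 2/1 = 2 sts/in; 12 × 2 = 24.00 → 24 sts.
Row gauge = 3/1 = 3 rows/in; 81 × 3 = 243.00 → 243 rows.

Cast on 24 stitches and work 243 rows.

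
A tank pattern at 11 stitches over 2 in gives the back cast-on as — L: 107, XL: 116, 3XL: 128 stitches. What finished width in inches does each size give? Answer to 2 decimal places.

11/2 = 5.5 sts per in.
L: 107 / 5.5 = 19.455 → 19.45 in.
XL: 116 / 5.5 = 21.091 → 21.09 in.
3XL: 128 / 5.5 = 23.273 → 23.27 in.

L 19.45 inches; XL 21.09 inches; 3XL 23.27 inches.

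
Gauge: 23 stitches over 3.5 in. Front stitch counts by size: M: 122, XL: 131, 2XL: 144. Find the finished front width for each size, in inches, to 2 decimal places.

23/3.5 = 6.571 sts per in.
M: 122 / 6.571 = 18.565 → 18.57 in.
XL: 131 / 6.571 = 19.935 → 19.93 in.
2XL: 144 / 6.571 = 21.913 → 21.91 in.

M 18.57 inches; XL 19.93 inches; 2XL 21.91 inches.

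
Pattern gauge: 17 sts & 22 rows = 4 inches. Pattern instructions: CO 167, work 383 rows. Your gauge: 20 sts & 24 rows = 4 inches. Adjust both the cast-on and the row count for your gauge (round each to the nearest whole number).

Cast on 196 stitches; work 418 rows.

Stitches: 167 × 20/17 = 196.47 → 196.
Rows: 383 × 24/22 = 417.82 → 418.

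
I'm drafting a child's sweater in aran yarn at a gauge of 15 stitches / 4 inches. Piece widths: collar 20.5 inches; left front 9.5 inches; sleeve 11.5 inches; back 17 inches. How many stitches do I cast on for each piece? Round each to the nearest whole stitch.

collar 77; left front 36; sleeve 43; back 64.

Rate = 15/4 = 3.75 sts per in.
collar: 20.5 × 3.75 = 76.88 → 77.
left front: 9.5 × 3.75 = 35.62 → 36.
sleeve: 11.5 × 3.75 = 43.12 → 43.
back: 17 × 3.75 = 63.75 → 64.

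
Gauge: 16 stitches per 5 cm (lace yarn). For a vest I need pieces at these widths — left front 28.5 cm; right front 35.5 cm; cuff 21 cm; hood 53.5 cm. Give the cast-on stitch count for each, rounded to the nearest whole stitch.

left front 91; right front 114; cuff 67; hood 171.

Rate = 16/5 = 3.2 sts per cm.
left front: 28.5 × 3.2 = 91.20 → 91.
right front: 35.5 × 3.2 = 113.60 → 114.
cuff: 21 × 3.2 = 67.20 → 67.
hood: 53.5 × 3.2 = 171.20 → 171.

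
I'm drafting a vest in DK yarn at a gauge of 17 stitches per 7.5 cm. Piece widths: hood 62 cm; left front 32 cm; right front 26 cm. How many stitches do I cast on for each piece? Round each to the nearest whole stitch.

hood 141; left front 73; right front 59.

Rate = 17/7.5 = 2.267 sts per cm.
hood: 62 × 2.267 = 140.53 → 141.
left front: 32 × 2.267 = 72.53 → 73.
right front: 26 × 2.267 = 58.93 → 59.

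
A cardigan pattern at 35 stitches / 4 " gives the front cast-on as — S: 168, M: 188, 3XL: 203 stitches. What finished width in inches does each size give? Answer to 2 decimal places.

35/4 = 8.75 sts per in.
S: 168 / 8.75 = 19.200 → 19.20 in.
M: 188 / 8.75 = 21.486 → 21.49 in.
3XL: 203 / 8.75 = 23.200 → 23.20 in.

S 19.20 inches; M 21.49 inches; 3XL 23.20 inches.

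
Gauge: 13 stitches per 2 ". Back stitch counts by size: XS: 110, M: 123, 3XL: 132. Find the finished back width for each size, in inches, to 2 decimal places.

13/2 = 6.5 sts per in.
XS: 110 / 6.5 = 16.923 → 16.92 in.
M: 123 / 6.5 = 18.923 → 18.92 in.
3XL: 132 / 6.5 = 20.308 → 20.31 in.

XS 16.92 inches; M 18.92 inches; 3XL 20.31 inches.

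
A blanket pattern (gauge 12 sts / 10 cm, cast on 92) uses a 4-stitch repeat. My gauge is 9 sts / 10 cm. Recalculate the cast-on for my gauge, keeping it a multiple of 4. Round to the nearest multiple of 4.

CO 68 sts.

92 × 9 / 12 = 69.00.
Nearest multiple of 4: 68.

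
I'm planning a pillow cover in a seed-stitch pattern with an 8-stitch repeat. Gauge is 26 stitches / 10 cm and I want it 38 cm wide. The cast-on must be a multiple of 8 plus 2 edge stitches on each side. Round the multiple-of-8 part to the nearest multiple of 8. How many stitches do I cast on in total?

CO 100 sts.

26 / 10 = 2.6 sts per cm.
38 × 2.6 = 98.80 sts.
Less 4 edge sts → 94.80 for the repeat.
Nearest multiple of 8: 96.
Add back 4 edge sts → 100.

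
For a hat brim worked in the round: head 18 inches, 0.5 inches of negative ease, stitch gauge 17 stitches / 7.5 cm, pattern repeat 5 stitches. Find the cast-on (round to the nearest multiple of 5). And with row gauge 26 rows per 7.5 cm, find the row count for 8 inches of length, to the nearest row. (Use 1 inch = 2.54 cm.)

Finished = 18 − 0.5 = 17.5 inches.
17.5 inches × 2.54 = 44.45 cm.
17/7.5 = 2.267 sts per cm; 44.45 × 2.267 = 100.75 sts.
Nearest multiple of 5 → 100.
8 inches = 20.32 cm; × 3.467 = 70.44 → 70 rows.

Cast on 100 stitches; work 70 rows.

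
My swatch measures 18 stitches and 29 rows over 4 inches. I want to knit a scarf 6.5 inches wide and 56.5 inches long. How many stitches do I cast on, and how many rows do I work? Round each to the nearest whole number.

Cast on 29 stitches and work 410 rows.

Stitch gauge = 18/4 = 4.5 sts/in; 6.5 × 4.5 = 29.25 → 29 sts.
Row gauge = 29/4 = 7.25 rows/in; 56.5 × 7.25 = 409.62 → 410 rows.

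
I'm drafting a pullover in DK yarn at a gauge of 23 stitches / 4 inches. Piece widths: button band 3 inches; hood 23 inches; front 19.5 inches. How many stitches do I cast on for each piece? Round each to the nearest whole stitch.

button band 17; hood 132; front 112.

Rate = 23/4 = 5.75 sts per in.
button band: 3 × 5.75 = 17.25 → 17.
hood: 23 × 5.75 = 132.25 → 132.
front: 19.5 × 5.75 = 112.12 → 112.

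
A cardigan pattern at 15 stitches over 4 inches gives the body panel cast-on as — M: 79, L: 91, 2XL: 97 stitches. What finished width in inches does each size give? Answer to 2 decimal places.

15/4 = 3.75 sts per in.
M: 79 / 3.75 = 21.067 → 21.07 in.
L: 91 / 3.75 = 24.267 → 24.27 in.
2XL: 97 / 3.75 = 25.867 → 25.87 in.

M 21.07 inches; L 24.27 inches; 2XL 25.87 inches.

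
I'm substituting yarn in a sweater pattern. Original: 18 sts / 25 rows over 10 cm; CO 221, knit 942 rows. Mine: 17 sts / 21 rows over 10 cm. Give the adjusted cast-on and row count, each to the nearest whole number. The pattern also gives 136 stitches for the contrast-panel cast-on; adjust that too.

Stitches: 221 × 17/18 = 208.72 → 209.
Rows: 942 × 21/25 = 791.28 → 791.
contrast-panel cast-on: 136 × 17/18 = 128.44 → 128.

Cast on 209 stitches; work 791 rows; contrast-panel cast-on 128 stitches.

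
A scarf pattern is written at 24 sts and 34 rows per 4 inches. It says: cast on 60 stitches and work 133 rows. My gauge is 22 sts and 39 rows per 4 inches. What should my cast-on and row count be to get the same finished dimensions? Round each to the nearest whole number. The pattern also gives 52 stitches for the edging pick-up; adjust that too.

Cast on 55 stitches; work 153 rows; edging pick-up 48 stitches.

Stitches: 60 × 22/24 = 55.00 → 55.
Rows: 133 × 39/34 = 152.56 → 153.
edging pick-up: 52 × 22/24 = 47.67 → 48.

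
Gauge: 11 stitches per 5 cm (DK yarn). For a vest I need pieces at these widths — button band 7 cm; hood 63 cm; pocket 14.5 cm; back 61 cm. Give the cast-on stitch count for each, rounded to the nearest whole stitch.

button band 15; hood 139; pocket 32; back 134.

Rate = 11/5 = 2.2 sts per cm.
button band: 7 × 2.2 = 15.40 → 15.
hood: 63 × 2.2 = 138.60 → 139.
pocket: 14.5 × 2.2 = 31.90 → 32.
back: 61 × 2.2 = 134.20 → 134.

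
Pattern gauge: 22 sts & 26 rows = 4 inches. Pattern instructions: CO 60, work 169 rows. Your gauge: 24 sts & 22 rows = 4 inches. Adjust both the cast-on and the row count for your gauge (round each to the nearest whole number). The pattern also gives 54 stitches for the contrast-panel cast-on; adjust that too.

Cast on 65 stitches; work 143 rows; contrast-panel cast-on 59 stitches.

Stitches: 60 × 24/22 = 65.45 → 65.
Rows: 169 × 22/26 = 143.00 → 143.
contrast-panel cast-on: 54 × 24/22 = 58.91 → 59.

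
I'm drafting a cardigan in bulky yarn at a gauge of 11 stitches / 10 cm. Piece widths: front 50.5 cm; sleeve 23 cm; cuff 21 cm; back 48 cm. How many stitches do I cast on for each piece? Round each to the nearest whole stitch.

front 56; sleeve 25; cuff 23; back 53.

Rate = 11/10 = 1.1 sts per cm.
front: 50.5 × 1.1 = 55.55 → 56.
sleeve: 23 × 1.1 = 25.30 → 25.
cuff: 21 × 1.1 = 23.10 → 23.
back: 48 × 1.1 = 52.80 → 53.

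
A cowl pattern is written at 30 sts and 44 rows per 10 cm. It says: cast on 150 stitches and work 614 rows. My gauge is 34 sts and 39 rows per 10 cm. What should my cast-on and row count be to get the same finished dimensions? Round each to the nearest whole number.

Cast on 170 stitches; work 544 rows.

Stitches: 150 × 34/30 = 170.00 → 170.
Rows: 614 × 39/44 = 544.23 → 544.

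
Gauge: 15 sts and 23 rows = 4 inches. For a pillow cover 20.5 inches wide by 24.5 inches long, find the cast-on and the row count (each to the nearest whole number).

Stitch gauge = 15/4 = 3.75 sts/in; 20.5 × 3.75 = 76.88 → 77 sts.
Row gauge = 23/4 = 5.75 rows/in; 24.5 × 5.75 = 140.88 → 141 rows.

Cast on 77 stitches and work 141 rows.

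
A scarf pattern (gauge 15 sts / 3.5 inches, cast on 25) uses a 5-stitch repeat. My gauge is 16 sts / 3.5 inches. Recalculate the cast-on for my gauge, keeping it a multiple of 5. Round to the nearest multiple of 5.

25 stitches.

25 × 16 / 15 = 26.67.
Nearest multiple of 5: 25.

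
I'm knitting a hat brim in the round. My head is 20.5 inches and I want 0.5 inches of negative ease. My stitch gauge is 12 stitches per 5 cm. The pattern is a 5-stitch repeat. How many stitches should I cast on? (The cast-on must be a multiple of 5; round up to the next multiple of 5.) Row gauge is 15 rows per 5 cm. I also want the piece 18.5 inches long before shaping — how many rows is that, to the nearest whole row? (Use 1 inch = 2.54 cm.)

Cast on 125 stitches; work 141 rows.

Finished = 20.5 − 0.5 = 20 inches.
20 inches × 2.54 = 50.80 cm.
12/5 = 2.4 sts per cm; 50.80 × 2.4 = 121.92 sts.
Next multiple of 5 → 125.
18.5 inches = 46.99 cm; × 3 = 140.97 → 141 rows.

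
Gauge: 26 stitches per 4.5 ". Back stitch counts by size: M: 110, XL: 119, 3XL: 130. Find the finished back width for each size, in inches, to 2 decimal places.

M 19.04 inches; XL 20.60 inches; 3XL 22.50 inches.

26/4.5 = 5.778 sts per in.
M: 110 / 5.778 = 19.038 → 19.04 in.
XL: 119 / 5.778 = 20.596 → 20.60 in.
3XL: 130 / 5.778 = 22.500 → 22.50 in.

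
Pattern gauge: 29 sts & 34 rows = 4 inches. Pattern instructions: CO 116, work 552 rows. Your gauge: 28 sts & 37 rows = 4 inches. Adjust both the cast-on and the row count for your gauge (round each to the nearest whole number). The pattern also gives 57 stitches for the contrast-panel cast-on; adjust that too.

Stitches: 116 × 28/29 = 112.00 → 112.
Rows: 552 × 37/34 = 600.71 → 601.
contrast-panel cast-on: 57 × 28/29 = 55.03 → 55.

Cast on 112 stitches; work 601 rows; contrast-panel cast-on 55 stitches.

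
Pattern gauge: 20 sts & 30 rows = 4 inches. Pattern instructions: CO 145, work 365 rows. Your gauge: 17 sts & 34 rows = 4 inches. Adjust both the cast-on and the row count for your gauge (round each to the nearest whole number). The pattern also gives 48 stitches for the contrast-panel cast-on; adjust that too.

Stitches: 145 × 17/20 = 123.25 → 123.
Rows: 365 × 34/30 = 413.67 → 414.
contrast-panel cast-on: 48 × 17/20 = 40.80 → 41.

Cast on 123 stitches; work 414 rows; contrast-panel cast-on 41 stitches.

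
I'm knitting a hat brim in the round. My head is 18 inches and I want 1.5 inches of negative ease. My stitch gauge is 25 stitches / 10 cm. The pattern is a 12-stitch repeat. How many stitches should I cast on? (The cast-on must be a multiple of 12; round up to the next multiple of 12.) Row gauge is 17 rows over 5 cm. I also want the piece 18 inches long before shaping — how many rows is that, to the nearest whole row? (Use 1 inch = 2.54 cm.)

Cast on 108 stitches; work 155 rows.

Finished = 18 − 1.5 = 16.5 inches.
16.5 inches × 2.54 = 41.91 cm.
25/10 = 2.5 sts per cm; 41.91 × 2.5 = 104.78 sts.
Next multiple of 12 → 108.
18 inches = 45.72 cm; × 3.4 = 155.45 → 155 rows.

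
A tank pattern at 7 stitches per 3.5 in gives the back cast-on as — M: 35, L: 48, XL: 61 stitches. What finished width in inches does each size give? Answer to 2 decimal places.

M 17.50 inches; L 24.00 inches; XL 30.50 inches.

7/3.5 = 2 sts per in.
M: 35 / 2 = 17.500 → 17.50 in.
L: 48 / 2 = 24.000 → 24.00 in.
XL: 61 / 2 = 30.500 → 30.50 in.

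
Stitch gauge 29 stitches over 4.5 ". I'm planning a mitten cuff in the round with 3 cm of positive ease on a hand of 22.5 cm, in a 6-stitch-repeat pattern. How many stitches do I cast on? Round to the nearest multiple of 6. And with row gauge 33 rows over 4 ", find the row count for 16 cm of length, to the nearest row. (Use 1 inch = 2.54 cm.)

Finished = 22.5 + 3 = 25.5 cm.
25.5 cm × 1/2.54 = 10.04 inches.
29/4.5 = 6.444 sts per in; 10.04 × 6.444 = 64.70 sts.
Nearest multiple of 6 → 66.
16 cm = 6.30 inches; × 8.25 = 51.97 → 52 rows.

Cast on 66 stitches; work 52 rows.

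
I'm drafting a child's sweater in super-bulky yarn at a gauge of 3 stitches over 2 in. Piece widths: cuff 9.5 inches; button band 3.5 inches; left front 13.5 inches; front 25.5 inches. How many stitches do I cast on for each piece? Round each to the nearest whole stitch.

Rate = 3/2 = 1.5 sts per in.
cuff: 9.5 × 1.5 = 14.25 → 14.
button band: 3.5 × 1.5 = 5.25 → 5.
left front: 13.5 × 1.5 = 20.25 → 20.
front: 25.5 × 1.5 = 38.25 → 38.

cuff 14; button band 5; left front 20; front 38.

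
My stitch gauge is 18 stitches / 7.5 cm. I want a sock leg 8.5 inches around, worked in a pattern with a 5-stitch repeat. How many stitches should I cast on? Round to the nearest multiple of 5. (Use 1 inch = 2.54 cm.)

8.5 in = 8.5 × 2.54 = 21.59 cm.
18 / 7.5 = 2.4 sts/cm.
21.59 × 2.4 = 51.82 sts.
→ 50.

CO 50 sts.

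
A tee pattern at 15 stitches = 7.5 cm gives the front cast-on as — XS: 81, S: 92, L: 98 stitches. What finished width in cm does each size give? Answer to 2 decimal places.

15/7.5 = 2 sts per cm.
XS: 81 / 2 = 40.500 → 40.50 cm.
S: 92 / 2 = 46.000 → 46.00 cm.
L: 98 / 2 = 49.000 → 49.00 cm.

XS 40.50 cm; S 46.00 cm; L 49.00 cm.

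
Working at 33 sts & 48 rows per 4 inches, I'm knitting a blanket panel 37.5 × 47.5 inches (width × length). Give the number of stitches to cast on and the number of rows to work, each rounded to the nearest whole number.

Cast on 309 stitches and work 570 rows.

Stitch gauge = 33/4 = 8.25 sts/in; 37.5 × 8.25 = 309.38 → 309 sts.
Row gauge = 48/4 = 12 rows/in; 47.5 × 12 = 570.00 → 570 rows.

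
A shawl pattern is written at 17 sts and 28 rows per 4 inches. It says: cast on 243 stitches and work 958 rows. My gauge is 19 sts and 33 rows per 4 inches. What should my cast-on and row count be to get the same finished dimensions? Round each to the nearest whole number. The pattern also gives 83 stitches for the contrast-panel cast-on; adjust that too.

Stitches: 243 × 19/17 = 271.59 → 272.
Rows: 958 × 33/28 = 1129.07 → 1129.
contrast-panel cast-on: 83 × 19/17 = 92.76 → 93.

Cast on 272 stitches; work 1129 rows; contrast-panel cast-on 93 stitches.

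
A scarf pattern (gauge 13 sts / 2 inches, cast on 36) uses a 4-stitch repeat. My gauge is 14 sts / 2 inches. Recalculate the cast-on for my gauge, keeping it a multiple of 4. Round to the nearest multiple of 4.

36 × 14 / 13 = 38.77.
Nearest multiple of 4: 40.

Cast on 40 stitches.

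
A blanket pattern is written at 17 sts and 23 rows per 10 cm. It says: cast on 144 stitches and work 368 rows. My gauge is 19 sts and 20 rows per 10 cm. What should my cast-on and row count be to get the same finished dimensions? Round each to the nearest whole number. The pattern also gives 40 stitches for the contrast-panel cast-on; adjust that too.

Cast on 161 stitches; work 320 rows; contrast-panel cast-on 45 stitches.

Stitches: 144 × 19/17 = 160.94 → 161.
Rows: 368 × 20/23 = 320.00 → 320.
contrast-panel cast-on: 40 × 19/17 = 44.71 → 45.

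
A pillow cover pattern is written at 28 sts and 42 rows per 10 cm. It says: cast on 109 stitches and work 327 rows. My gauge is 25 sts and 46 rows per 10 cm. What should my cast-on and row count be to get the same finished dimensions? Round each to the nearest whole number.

Cast on 97 stitches; work 358 rows.

Stitches: 109 × 25/28 = 97.32 → 97.
Rows: 327 × 46/42 = 358.14 → 358.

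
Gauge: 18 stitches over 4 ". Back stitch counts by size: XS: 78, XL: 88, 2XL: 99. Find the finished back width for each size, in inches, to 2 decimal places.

18/4 = 4.5 sts per in.
XS: 78 / 4.5 = 17.333 → 17.33 in.
XL: 88 / 4.5 = 19.556 → 19.56 in.
2XL: 99 / 4.5 = 22.000 → 22.00 in.

XS 17.33 inches; XL 19.56 inches; 2XL 22.00 inches.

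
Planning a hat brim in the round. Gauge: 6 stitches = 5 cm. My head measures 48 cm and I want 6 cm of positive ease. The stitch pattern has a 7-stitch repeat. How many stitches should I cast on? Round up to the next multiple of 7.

Finished = 48 + 6 = 54 cm.
6 / 5 = 1.2 sts/cm.
54 × 1.2 = 64.80 sts.
Next multiple of 7: 70.

70 stitches.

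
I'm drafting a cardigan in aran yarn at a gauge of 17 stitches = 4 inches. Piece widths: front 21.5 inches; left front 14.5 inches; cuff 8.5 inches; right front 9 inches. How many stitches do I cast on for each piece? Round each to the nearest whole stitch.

front 91; left front 62; cuff 36; right front 38.

Rate = 17/4 = 4.25 sts per in.
front: 21.5 × 4.25 = 91.38 → 91.
left front: 14.5 × 4.25 = 61.62 → 62.
cuff: 8.5 × 4.25 = 36.12 → 36.
right front: 9 × 4.25 = 38.25 → 38.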